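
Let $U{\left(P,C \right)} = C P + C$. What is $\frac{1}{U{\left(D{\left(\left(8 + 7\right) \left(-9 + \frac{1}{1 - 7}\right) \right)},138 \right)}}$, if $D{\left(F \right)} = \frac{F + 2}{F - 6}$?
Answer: $\frac{287}{77004} \approx 0.0037271$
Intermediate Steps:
$D{\left(F \right)} = \frac{2 + F}{-6 + F}$
$U{\left(P,C \right)} = C + C P$
$\frac{1}{U{\left(D{\left(\left(8 + 7\right) \left(-9 + \frac{1}{1 - 7}\right) \right)},138 \right)}} = \frac{1}{138 \left(1 + \frac{2 + \left(8 + 7\right) \left(-9 + \frac{1}{1 - 7}\right)}{-6 + \left(8 + 7\right) \left(-9 + \frac{1}{1 - 7}\right)}\right)} = \frac{1}{138 \left(1 + \frac{2 + 15 \left(-9 + \frac{1}{-6}\right)}{-6 + 15 \left(-9 + \frac{1}{-6}\right)}\right)} = \frac{1}{138 \left(1 + \frac{2 + 15 \left(-9 - \frac{1}{6}\right)}{-6 + 15 \left(-9 - \frac{1}{6}\right)}\right)} = \frac{1}{138 \left(1 + \frac{2 + 15 \left(- \frac{55}{6}\right)}{-6 + 15 \left(- \frac{55}{6}\right)}\right)} = \frac{1}{138 \left(1 + \frac{2 - \frac{275}{2}}{-6 - \frac{275}{2}}\right)} = \frac{1}{138 \left(1 + \frac{1}{- \frac{287}{2}} \left(- \frac{271}{2}\right)\right)} = \frac{1}{138 \left(1 - - \frac{271}{287}\right)} = \frac{1}{138 \left(1 + \frac{271}{287}\right)} = \frac{1}{138 \cdot \frac{558}{287}} = \frac{1}{\frac{77004}{287}} = \frac{287}{77004}$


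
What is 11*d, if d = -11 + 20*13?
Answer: 2739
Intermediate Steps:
d = 249 (d = -11 + 260 = 249)
11*d = 11*249 = 2739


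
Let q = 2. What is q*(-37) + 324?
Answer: 250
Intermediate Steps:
q*(-37) + 324 = 2*(-37) + 324 = -74 + 324 = 250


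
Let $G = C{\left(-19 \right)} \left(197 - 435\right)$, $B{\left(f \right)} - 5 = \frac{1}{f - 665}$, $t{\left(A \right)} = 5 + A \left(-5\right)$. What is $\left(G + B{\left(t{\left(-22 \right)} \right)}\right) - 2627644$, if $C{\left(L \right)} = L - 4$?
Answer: $- \frac{1442190751}{550} \approx -2.6222 \cdot 10^{6}$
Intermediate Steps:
$C{\left(L \right)} = -4 + L$
$t{\left(A \right)} = 5 - 5 A$
$B{\left(f \right)} = 5 + \frac{1}{-665 + f}$ ($B{\left(f \right)} = 5 + \frac{1}{f - 665} = 5 + \frac{1}{-665 + f}$)
$G = 5474$ ($G = \left(-4 - 19\right) \left(197 - 435\right) = \left(-23\right) \left(-238\right) = 5474$)
$\left(G + B{\left(t{\left(-22 \right)} \right)}\right) - 2627644 = \left(5474 + \frac{-3324 + 5 \left(5 - -110\right)}{-665 + \left(5 - -110\right)}\right) - 2627644 = \left(5474 + \frac{-3324 + 5 \left(5 + 110\right)}{-665 + \left(5 + 110\right)}\right) - 2627644 = \left(5474 + \frac{-3324 + 5 \cdot 115}{-665 + 115}\right) - 2627644 = \left(5474 + \frac{-3324 + 575}{-550}\right) - 2627644 = \left(5474 - - \frac{2749}{550}\right) - 2627644 = \left(5474 + \frac{2749}{550}\right) - 2627644 = \frac{3013449}{550} - 2627644 = - \frac{1442190751}{550}$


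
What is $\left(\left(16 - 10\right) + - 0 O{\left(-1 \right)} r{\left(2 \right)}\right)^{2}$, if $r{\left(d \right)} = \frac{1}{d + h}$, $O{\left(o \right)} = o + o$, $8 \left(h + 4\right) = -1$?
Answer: $36$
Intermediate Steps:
$h = - \frac{33}{8}$ ($h = -4 + \frac{1}{8} \left(-1\right) = -4 - \frac{1}{8} = - \frac{33}{8} \approx -4.125$)
$O{\left(o \right)} = 2 o$
$r{\left(d \right)} = \frac{1}{- \frac{33}{8} + d}$ ($r{\left(d \right)} = \frac{1}{d - \frac{33}{8}} = \frac{1}{- \frac{33}{8} + d}$)
$\left(\left(16 - 10\right) + - 0 O{\left(-1 \right)} r{\left(2 \right)}\right)^{2} = \left(\left(16 - 10\right) + - 0 \cdot 2 \left(-1\right) \frac{8}{-33 + 8 \cdot 2}\right)^{2} = \left(\left(16 - 10\right) + - 0 \left(-2\right) \frac{8}{-33 + 16}\right)^{2} = \left(6 + \left(-1\right) 0 \frac{8}{-17}\right)^{2} = \left(6 + 0 \cdot 8 \left(- \frac{1}{17}\right)\right)^{2} = \left(6 + 0 \left(- \frac{8}{17}\right)\right)^{2} = \left(6 + 0\right)^{2} = 6^{2} = 36$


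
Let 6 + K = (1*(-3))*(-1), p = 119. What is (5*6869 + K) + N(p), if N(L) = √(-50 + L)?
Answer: 34342 + √69 ≈ 34350.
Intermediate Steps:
K = -3 (K = -6 + (1*(-3))*(-1) = -6 - 3*(-1) = -6 + 3 = -3)
(5*6869 + K) + N(p) = (5*6869 - 3) + √(-50 + 119) = (34345 - 3) + √69 = 34342 + √69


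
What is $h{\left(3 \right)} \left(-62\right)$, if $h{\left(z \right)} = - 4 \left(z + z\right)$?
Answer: $1488$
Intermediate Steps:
$h{\left(z \right)} = - 8 z$ ($h{\left(z \right)} = - 4 \cdot 2 z = - 8 z$)
$h{\left(3 \right)} \left(-62\right) = \left(-8\right) 3 \left(-62\right) = \left(-24\right) \left(-62\right) = 1488$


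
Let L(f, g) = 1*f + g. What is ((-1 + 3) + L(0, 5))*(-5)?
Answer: -35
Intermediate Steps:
L(f, g) = f + g
((-1 + 3) + L(0, 5))*(-5) = ((-1 + 3) + (0 + 5))*(-5) = (2 + 5)*(-5) = 7*(-5) = -35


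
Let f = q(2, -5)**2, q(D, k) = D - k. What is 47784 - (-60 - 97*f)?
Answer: 52597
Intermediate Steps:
f = 49 (f = (2 - 1*(-5))**2 = (2 + 5)**2 = 7**2 = 49)
47784 - (-60 - 97*f) = 47784 - (-60 - 97*49) = 47784 - (-60 - 4753) = 47784 - 1*(-4813) = 47784 + 4813 = 52597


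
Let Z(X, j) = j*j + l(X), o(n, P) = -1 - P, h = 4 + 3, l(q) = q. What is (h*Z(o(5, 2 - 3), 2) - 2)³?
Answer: 17576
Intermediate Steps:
h = 7
Z(X, j) = X + j² (Z(X, j) = j*j + X = j² + X = X + j²)
(h*Z(o(5, 2 - 3), 2) - 2)³ = (7*((-1 - (2 - 3)) + 2²) - 2)³ = (7*((-1 - 1*(-1)) + 4) - 2)³ = (7*((-1 + 1) + 4) - 2)³ = (7*(0 + 4) - 2)³ = (7*4 - 2)³ = (28 - 2)³ = 26³ = 17576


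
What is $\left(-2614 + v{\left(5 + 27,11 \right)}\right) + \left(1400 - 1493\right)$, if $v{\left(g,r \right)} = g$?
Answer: $-2675$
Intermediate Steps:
$\left(-2614 + v{\left(5 + 27,11 \right)}\right) + \left(1400 - 1493\right) = \left(-2614 + \left(5 + 27\right)\right) + \left(1400 - 1493\right) = \left(-2614 + 32\right) - 93 = -2582 - 93 = -2675$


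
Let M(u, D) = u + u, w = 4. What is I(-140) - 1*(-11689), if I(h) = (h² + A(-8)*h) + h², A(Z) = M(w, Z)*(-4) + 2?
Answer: 55089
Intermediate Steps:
M(u, D) = 2*u
A(Z) = -30 (A(Z) = (2*4)*(-4) + 2 = 8*(-4) + 2 = -32 + 2 = -30)
I(h) = -30*h + 2*h² (I(h) = (h² - 30*h) + h² = -30*h + 2*h²)
I(-140) - 1*(-11689) = 2*(-140)*(-15 - 140) - 1*(-11689) = 2*(-140)*(-155) + 11689 = 43400 + 11689 = 55089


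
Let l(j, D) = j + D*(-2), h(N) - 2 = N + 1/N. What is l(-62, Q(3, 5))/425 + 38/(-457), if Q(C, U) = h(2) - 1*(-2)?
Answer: -2017/7769 ≈ -0.25962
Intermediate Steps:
h(N) = 2 + N + 1/N (h(N) = 2 + (N + 1/N) = 2 + N + 1/N)
Q(C, U) = 13/2 (Q(C, U) = (2 + 2 + 1/2) - 1*(-2) = (2 + 2 + 1/2) + 2 = 9/2 + 2 = 13/2)
l(j, D) = j - 2*D
l(-62, Q(3, 5))/425 + 38/(-457) = (-62 - 2*13/2)/425 + 38/(-457) = (-62 - 13)*(1/425) + 38*(-1/457) = -75*1/425 - 38/457 = -3/17 - 38/457 = -2017/7769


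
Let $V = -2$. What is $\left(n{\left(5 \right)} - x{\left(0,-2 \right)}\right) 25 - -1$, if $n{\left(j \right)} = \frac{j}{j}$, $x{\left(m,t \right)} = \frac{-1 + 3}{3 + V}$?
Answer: $-24$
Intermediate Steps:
$x{\left(m,t \right)} = 2$ ($x{\left(m,t \right)} = \frac{-1 + 3}{3 - 2} = \frac{2}{1} = 2 \cdot 1 = 2$)
$n{\left(j \right)} = 1$
$\left(n{\left(5 \right)} - x{\left(0,-2 \right)}\right) 25 - -1 = \left(1 - 2\right) 25 - -1 = \left(1 - 2\right) 25 + \left(-4 + 5\right) = \left(-1\right) 25 + 1 = -25 + 1 = -24$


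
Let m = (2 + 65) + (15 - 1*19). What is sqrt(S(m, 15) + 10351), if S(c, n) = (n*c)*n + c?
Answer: sqrt(24589) ≈ 156.81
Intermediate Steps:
m = 63 (m = 67 + (15 - 19) = 67 - 4 = 63)
S(c, n) = c + c*n**2 (S(c, n) = (c*n)*n + c = c*n**2 + c = c + c*n**2)
sqrt(S(m, 15) + 10351) = sqrt(63*(1 + 15**2) + 10351) = sqrt(63*(1 + 225) + 10351) = sqrt(63*226 + 10351) = sqrt(14238 + 10351) = sqrt(24589)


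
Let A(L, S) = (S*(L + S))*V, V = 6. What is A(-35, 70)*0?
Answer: 0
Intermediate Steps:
A(L, S) = 6*S*(L + S) (A(L, S) = (S*(L + S))*6 = 6*S*(L + S))
A(-35, 70)*0 = (6*70*(-35 + 70))*0 = (6*70*35)*0 = 14700*0 = 0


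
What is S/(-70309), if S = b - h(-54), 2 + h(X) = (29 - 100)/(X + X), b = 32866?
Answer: -3549673/7593372 ≈ -0.46747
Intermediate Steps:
h(X) = -2 - 71/(2*X) (h(X) = -2 + (29 - 100)/(X + X) = -2 - 71*1/(2*X) = -2 - 71/(2*X))
S = 3549673/108 (S = 32866 - (-2 - 71/2/(-54)) = 32866 - (-2 - 71/2*(-1/54)) = 32866 - (-2 + 71/108) = 32866 - 1*(-145/108) = 32866 + 145/108 = 3549673/108 ≈ 32867.)
S/(-70309) = (3549673/108)/(-70309) = (3549673/108)*(-1/70309) = -3549673/7593372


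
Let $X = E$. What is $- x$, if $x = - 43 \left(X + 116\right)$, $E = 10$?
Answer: $5418$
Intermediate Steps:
$X = 10$
$x = -5418$ ($x = - 43 \left(10 + 116\right) = \left(-43\right) 126 = -5418$)
$- x = \left(-1\right) \left(-5418\right) = 5418$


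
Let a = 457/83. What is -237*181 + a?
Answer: -3559994/83 ≈ -42892.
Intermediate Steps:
a = 457/83 (a = 457*(1/83) = 457/83 ≈ 5.5060)
-237*181 + a = -237*181 + 457/83 = -42897 + 457/83 = -3559994/83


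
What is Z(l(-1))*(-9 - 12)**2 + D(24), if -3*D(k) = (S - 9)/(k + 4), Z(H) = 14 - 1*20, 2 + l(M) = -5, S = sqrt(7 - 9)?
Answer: -74085/28 - I*sqrt(2)/84 ≈ -2645.9 - 0.016836*I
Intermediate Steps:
S = I*sqrt(2) (S = sqrt(-2) = I*sqrt(2) ≈ 1.4142*I)
l(M) = -7 (l(M) = -2 - 5 = -7)
Z(H) = -6 (Z(H) = 14 - 20 = -6)
D(k) = -(-9 + I*sqrt(2))/(3*(4 + k)) (D(k) = -(I*sqrt(2) - 9)/(3*(k + 4)) = -(-9 + I*sqrt(2))/(3*(4 + k)))
Z(l(-1))*(-9 - 12)**2 + D(24) = -6*(-9 - 12)**2 + (9 - I*sqrt(2))/(3*(4 + 24)) = -6*(-21)**2 + (1/3)*(9 - I*sqrt(2))/28 = -6*441 + (1/3)*(1/28)*(9 - I*sqrt(2)) = -2646 + (3/28 - I*sqrt(2)/84) = -74085/28 - I*sqrt(2)/84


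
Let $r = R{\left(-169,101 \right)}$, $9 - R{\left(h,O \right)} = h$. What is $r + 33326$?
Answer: $33504$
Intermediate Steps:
$R{\left(h,O \right)} = 9 - h$
$r = 178$ ($r = 9 - -169 = 9 + 169 = 178$)
$r + 33326 = 178 + 33326 = 33504$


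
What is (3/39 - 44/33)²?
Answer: 2401/1521 ≈ 1.5786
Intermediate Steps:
(3/39 - 44/33)² = (3*(1/39) - 44*1/33)² = (1/13 - 4/3)² = (-49/39)² = 2401/1521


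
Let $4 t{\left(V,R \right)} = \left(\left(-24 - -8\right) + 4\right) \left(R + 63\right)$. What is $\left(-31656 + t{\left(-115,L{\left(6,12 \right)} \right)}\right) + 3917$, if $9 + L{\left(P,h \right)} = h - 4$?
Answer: $-27925$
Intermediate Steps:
$L{\left(P,h \right)} = -13 + h$ ($L{\left(P,h \right)} = -9 + \left(h - 4\right) = -9 + \left(-4 + h\right) = -13 + h$)
$t{\left(V,R \right)} = -189 - 3 R$ ($t{\left(V,R \right)} = \frac{\left(\left(-24 - -8\right) + 4\right) \left(R + 63\right)}{4} = \frac{\left(\left(-24 + 8\right) + 4\right) \left(63 + R\right)}{4} = \frac{\left(-16 + 4\right) \left(63 + R\right)}{4} = \frac{\left(-12\right) \left(63 + R\right)}{4} = \frac{-756 - 12 R}{4} = -189 - 3 R$)
$\left(-31656 + t{\left(-115,L{\left(6,12 \right)} \right)}\right) + 3917 = \left(-31656 - \left(189 + 3 \left(-13 + 12\right)\right)\right) + 3917 = \left(-31656 - 186\right) + 3917 = -31842 + 3917 = -27925$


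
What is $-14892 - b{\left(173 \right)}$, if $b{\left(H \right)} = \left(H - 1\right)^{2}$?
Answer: $-44476$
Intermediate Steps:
$b{\left(H \right)} = \left(-1 + H\right)^{2}$
$-14892 - b{\left(173 \right)} = -14892 - \left(-1 + 173\right)^{2} = -14892 - 172^{2} = -14892 - 29584 = -44476$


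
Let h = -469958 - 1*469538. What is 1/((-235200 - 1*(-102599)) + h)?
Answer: -1/1072097 ≈ -9.3275e-7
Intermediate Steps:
h = -939496 (h = -469958 - 469538 = -939496)
1/((-235200 - 1*(-102599)) + h) = 1/((-235200 - 1*(-102599)) - 939496) = 1/((-235200 + 102599) - 939496) = 1/(-132601 - 939496) = 1/(-1072097) = -1/1072097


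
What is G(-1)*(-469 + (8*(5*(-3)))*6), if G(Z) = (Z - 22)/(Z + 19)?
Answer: 27347/18 ≈ 1519.3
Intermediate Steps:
G(Z) = (-22 + Z)/(19 + Z)
G(-1)*(-469 + (8*(5*(-3)))*6) = ((-22 - 1)/(19 - 1))*(-469 + (8*(5*(-3)))*6) = (-23/18)*(-469 + (8*(-15))*6) = ((1/18)*(-23))*(-469 - 120*6) = -23*(-469 - 720)/18 = -23/18*(-1189) = 27347/18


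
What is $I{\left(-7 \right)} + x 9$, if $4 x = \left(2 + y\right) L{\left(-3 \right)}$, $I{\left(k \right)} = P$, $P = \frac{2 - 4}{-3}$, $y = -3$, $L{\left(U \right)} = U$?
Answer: $\frac{89}{12} \approx 7.4167$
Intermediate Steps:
$P = \frac{2}{3}$ ($P = \left(2 - 4\right) \left(- \frac{1}{3}\right) = \left(-2\right) \left(- \frac{1}{3}\right) = \frac{2}{3} \approx 0.66667$)
$I{\left(k \right)} = \frac{2}{3}$
$x = \frac{3}{4}$ ($x = \frac{\left(2 - 3\right) \left(-3\right)}{4} = \frac{\left(-1\right) \left(-3\right)}{4} = \frac{1}{4} \cdot 3 = \frac{3}{4} \approx 0.75$)
$I{\left(-7 \right)} + x 9 = \frac{2}{3} + \frac{3}{4} \cdot 9 = \frac{2}{3} + \frac{27}{4} = \frac{89}{12}$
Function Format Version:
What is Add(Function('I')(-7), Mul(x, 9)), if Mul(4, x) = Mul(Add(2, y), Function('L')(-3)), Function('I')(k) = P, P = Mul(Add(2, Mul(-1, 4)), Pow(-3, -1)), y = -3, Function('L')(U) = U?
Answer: Rational(89, 12) ≈ 7.4167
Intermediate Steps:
P = Rational(2, 3) (P = Mul(Add(2, -4), Rational(-1, 3)) = Mul(-2, Rational(-1, 3)) = Rational(2, 3) ≈ 0.66667)
Function('I')(k) = Rational(2, 3)
x = Rational(3, 4) (x = Mul(Rational(1, 4), Mul(Add(2, -3), -3)) = Mul(Rational(1, 4), Mul(-1, -3)) = Mul(Rational(1, 4), 3) = Rational(3, 4) ≈ 0.75000)
Add(Function('I')(-7), Mul(x, 9)) = Add(Rational(2, 3), Mul(Rational(3, 4), 9)) = Add(Rational(2, 3), Rational(27, 4)) = Rational(89, 12)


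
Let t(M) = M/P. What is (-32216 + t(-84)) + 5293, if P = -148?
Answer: -996130/37 ≈ -26922.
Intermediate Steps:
t(M) = -M/148 (t(M) = M/(-148) = M*(-1/148) = -M/148)
(-32216 + t(-84)) + 5293 = (-32216 - 1/148*(-84)) + 5293 = (-32216 + 21/37) + 5293 = -1191971/37 + 5293 = -996130/37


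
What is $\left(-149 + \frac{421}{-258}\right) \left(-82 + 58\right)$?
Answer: $\frac{155452}{43} \approx 3615.2$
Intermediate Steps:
$\left(-149 + \frac{421}{-258}\right) \left(-82 + 58\right) = \left(-149 + 421 \left(- \frac{1}{258}\right)\right) \left(-24\right) = \left(-149 - \frac{421}{258}\right) \left(-24\right) = \left(- \frac{38863}{258}\right) \left(-24\right) = \frac{155452}{43}$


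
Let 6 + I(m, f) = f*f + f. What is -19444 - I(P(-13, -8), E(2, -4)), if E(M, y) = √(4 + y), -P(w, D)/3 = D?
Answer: -19438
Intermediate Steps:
P(w, D) = -3*D
I(m, f) = -6 + f + f² (I(m, f) = -6 + (f*f + f) = -6 + (f² + f) = -6 + (f + f²) = -6 + f + f²)
-19444 - I(P(-13, -8), E(2, -4)) = -19444 - (-6 + √(4 - 4) + (√(4 - 4))²) = -19444 - (-6 + √0 + (√0)²) = -19444 - (-6 + 0 + 0²) = -19444 - (-6 + 0 + 0) = -19444 - 1*(-6) = -19444 + 6 = -19438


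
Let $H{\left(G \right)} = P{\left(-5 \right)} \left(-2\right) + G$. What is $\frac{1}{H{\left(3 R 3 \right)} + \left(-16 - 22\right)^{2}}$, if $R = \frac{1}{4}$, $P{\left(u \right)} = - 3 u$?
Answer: $\frac{4}{5665} \approx 0.00070609$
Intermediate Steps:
$R = \frac{1}{4} \approx 0.25$
$H{\left(G \right)} = -30 + G$ ($H{\left(G \right)} = \left(-3\right) \left(-5\right) \left(-2\right) + G = 15 \left(-2\right) + G = -30 + G$)
$\frac{1}{H{\left(3 R 3 \right)} + \left(-16 - 22\right)^{2}} = \frac{1}{\left(-30 + 3 \cdot \frac{1}{4} \cdot 3\right) + \left(-16 - 22\right)^{2}} = \frac{1}{\left(-30 + \frac{3}{4} \cdot 3\right) + \left(-38\right)^{2}} = \frac{1}{\left(-30 + \frac{9}{4}\right) + 1444} = \frac{1}{- \frac{111}{4} + 1444} = \frac{1}{\frac{5665}{4}} = \frac{4}{5665}$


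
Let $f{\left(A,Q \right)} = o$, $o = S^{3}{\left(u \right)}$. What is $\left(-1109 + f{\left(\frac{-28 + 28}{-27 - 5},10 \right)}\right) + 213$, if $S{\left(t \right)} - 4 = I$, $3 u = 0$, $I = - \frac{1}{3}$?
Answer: $- \frac{22861}{27} \approx -846.7$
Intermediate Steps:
$I = - \frac{1}{3}$ ($I = \left(-1\right) \frac{1}{3} = - \frac{1}{3} \approx -0.33333$)
$u = 0$ ($u = \frac{1}{3} \cdot 0 = 0$)
$S{\left(t \right)} = \frac{11}{3}$ ($S{\left(t \right)} = 4 - \frac{1}{3} = \frac{11}{3}$)
$o = \frac{1331}{27}$ ($o = \left(\frac{11}{3}\right)^{3} = \frac{1331}{27} \approx 49.296$)
$f{\left(A,Q \right)} = \frac{1331}{27}$
$\left(-1109 + f{\left(\frac{-28 + 28}{-27 - 5},10 \right)}\right) + 213 = \left(-1109 + \frac{1331}{27}\right) + 213 = - \frac{28612}{27} + 213 = - \frac{22861}{27}$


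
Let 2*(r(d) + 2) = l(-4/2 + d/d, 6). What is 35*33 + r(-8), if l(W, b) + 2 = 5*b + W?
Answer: 2333/2 ≈ 1166.5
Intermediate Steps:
l(W, b) = -2 + W + 5*b (l(W, b) = -2 + (5*b + W) = -2 + (W + 5*b) = -2 + W + 5*b)
r(d) = 23/2 (r(d) = -2 + (-2 + (-4/2 + d/d) + 5*6)/2 = -2 + (-2 + (-4*½ + 1) + 30)/2 = -2 + (-2 + (-2 + 1) + 30)/2 = -2 + (-2 - 1 + 30)/2 = -2 + (½)*27 = -2 + 27/2 = 23/2)
35*33 + r(-8) = 35*33 + 23/2 = 1155 + 23/2 = 2333/2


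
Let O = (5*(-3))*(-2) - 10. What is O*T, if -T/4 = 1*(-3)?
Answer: 240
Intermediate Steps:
T = 12 (T = -4*(-3) = 12)
O = 20 (O = -15*(-2) - 10 = 30 - 10 = 20)
O*T = 20*12 = 240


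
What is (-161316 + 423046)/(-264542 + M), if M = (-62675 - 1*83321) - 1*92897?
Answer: -52346/100687 ≈ -0.51989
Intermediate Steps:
M = -238893 (M = (-62675 - 83321) - 92897 = -145996 - 92897 = -238893)
(-161316 + 423046)/(-264542 + M) = (-161316 + 423046)/(-264542 - 238893) = 261730/(-503435) = 261730*(-1/503435) = -52346/100687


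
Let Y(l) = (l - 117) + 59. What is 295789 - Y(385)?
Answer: 295462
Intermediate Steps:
Y(l) = -58 + l (Y(l) = (-117 + l) + 59 = -58 + l)
295789 - Y(385) = 295789 - (-58 + 385) = 295789 - 1*327 = 295789 - 327 = 295462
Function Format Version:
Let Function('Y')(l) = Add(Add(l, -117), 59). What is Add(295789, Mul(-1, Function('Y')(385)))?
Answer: 295462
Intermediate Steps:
Function('Y')(l) = Add(-58, l) (Function('Y')(l) = Add(Add(-117, l), 59) = Add(-58, l))
Add(295789, Mul(-1, Function('Y')(385))) = Add(295789, Mul(-1, Add(-58, 385))) = Add(295789, Mul(-1, 327)) = Add(295789, -327) = 295462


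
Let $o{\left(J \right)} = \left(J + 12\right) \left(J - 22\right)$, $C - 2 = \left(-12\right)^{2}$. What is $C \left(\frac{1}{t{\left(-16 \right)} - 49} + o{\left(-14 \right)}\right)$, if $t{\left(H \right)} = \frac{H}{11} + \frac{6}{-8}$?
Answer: $\frac{23677112}{2253} \approx 10509.0$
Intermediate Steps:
$C = 146$ ($C = 2 + \left(-12\right)^{2} = 2 + 144 = 146$)
$t{\left(H \right)} = - \frac{3}{4} + \frac{H}{11}$ ($t{\left(H \right)} = H \frac{1}{11} + 6 \left(- \frac{1}{8}\right) = \frac{H}{11} - \frac{3}{4} = - \frac{3}{4} + \frac{H}{11}$)
$o{\left(J \right)} = \left(-22 + J\right) \left(12 + J\right)$ ($o{\left(J \right)} = \left(12 + J\right) \left(-22 + J\right) = \left(-22 + J\right) \left(12 + J\right)$)
$C \left(\frac{1}{t{\left(-16 \right)} - 49} + o{\left(-14 \right)}\right) = 146 \left(\frac{1}{\left(- \frac{3}{4} + \frac{1}{11} \left(-16\right)\right) - 49} - \left(124 - 196\right)\right) = 146 \left(\frac{1}{\left(- \frac{3}{4} - \frac{16}{11}\right) - 49} + \left(-264 + 196 + 140\right)\right) = 146 \left(\frac{1}{- \frac{97}{44} - 49} + 72\right) = 146 \left(\frac{1}{- \frac{2253}{44}} + 72\right) = 146 \left(- \frac{44}{2253} + 72\right) = 146 \cdot \frac{162172}{2253} = \frac{23677112}{2253}$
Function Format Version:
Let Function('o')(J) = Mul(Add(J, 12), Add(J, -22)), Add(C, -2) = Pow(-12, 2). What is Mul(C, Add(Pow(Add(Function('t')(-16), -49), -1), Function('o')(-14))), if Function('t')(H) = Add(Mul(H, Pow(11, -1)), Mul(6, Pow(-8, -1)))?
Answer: Rational(23677112, 2253) ≈ 10509.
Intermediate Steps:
C = 146 (C = Add(2, Pow(-12, 2)) = Add(2, 144) = 146)
Function('t')(H) = Add(Rational(-3, 4), Mul(Rational(1, 11), H)) (Function('t')(H) = Add(Mul(H, Rational(1, 11)), Mul(6, Rational(-1, 8))) = Add(Mul(Rational(1, 11), H), Rational(-3, 4)) = Add(Rational(-3, 4), Mul(Rational(1, 11), H)))
Function('o')(J) = Mul(Add(-22, J), Add(12, J)) (Function('o')(J) = Mul(Add(12, J), Add(-22, J)) = Mul(Add(-22, J), Add(12, J)))
Mul(C, Add(Pow(Add(Function('t')(-16), -49), -1), Function('o')(-14))) = Mul(146, Add(Pow(Add(Add(Rational(-3, 4), Mul(Rational(1, 11), -16)), -49), -1), Add(-264, Pow(-14, 2), Mul(-10, -14)))) = Mul(146, Add(Pow(Add(Add(Rational(-3, 4), Rational(-16, 11)), -49), -1), Add(-264, 196, 140))) = Mul(146, Add(Pow(Add(Rational(-97, 44), -49), -1), 72)) = Mul(146, Add(Pow(Rational(-2253, 44), -1), 72)) = Mul(146, Add(Rational(-44, 2253), 72)) = Mul(146, Rational(162172, 2253)) = Rational(23677112, 2253)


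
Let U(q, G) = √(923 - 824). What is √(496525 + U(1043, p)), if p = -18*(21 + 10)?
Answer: √(496525 + 3*√11) ≈ 704.65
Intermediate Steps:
p = -558 (p = -18*31 = -558)
U(q, G) = 3*√11 (U(q, G) = √99 = 3*√11)
√(496525 + U(1043, p)) = √(496525 + 3*√11)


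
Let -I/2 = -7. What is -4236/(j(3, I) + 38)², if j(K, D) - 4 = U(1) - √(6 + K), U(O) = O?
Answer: -1059/400 ≈ -2.6475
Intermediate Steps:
I = 14 (I = -2*(-7) = 14)
j(K, D) = 5 - √(6 + K) (j(K, D) = 4 + (1 - √(6 + K)) = 5 - √(6 + K))
-4236/(j(3, I) + 38)² = -4236/((5 - √(6 + 3)) + 38)² = -4236/((5 - √9) + 38)² = -4236/((5 - 1*3) + 38)² = -4236/((5 - 3) + 38)² = -4236/(2 + 38)² = -4236/(40²) = -4236/1600 = -4236*1/1600 = -1059/400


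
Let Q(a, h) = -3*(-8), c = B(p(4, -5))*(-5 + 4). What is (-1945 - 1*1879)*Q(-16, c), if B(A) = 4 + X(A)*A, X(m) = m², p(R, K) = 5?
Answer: -91776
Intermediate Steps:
B(A) = 4 + A³ (B(A) = 4 + A²*A = 4 + A³)
c = -129 (c = (4 + 5³)*(-5 + 4) = (4 + 125)*(-1) = 129*(-1) = -129)
Q(a, h) = 24
(-1945 - 1*1879)*Q(-16, c) = (-1945 - 1*1879)*24 = (-1945 - 1879)*24 = -3824*24 = -91776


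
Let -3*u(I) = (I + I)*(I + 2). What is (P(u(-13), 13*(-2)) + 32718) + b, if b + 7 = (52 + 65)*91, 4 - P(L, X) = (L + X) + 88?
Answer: 130186/3 ≈ 43395.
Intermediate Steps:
u(I) = -2*I*(2 + I)/3 (u(I) = -(I + I)*(I + 2)/3 = -2*I*(2 + I)/3)
P(L, X) = -84 - L - X (P(L, X) = 4 - ((L + X) + 88) = 4 - (88 + L + X) = 4 + (-88 - L - X) = -84 - L - X)
b = 10640 (b = -7 + (52 + 65)*91 = -7 + 117*91 = -7 + 10647 = 10640)
(P(u(-13), 13*(-2)) + 32718) + b = ((-84 - (-2)*(-13)*(2 - 13)/3 - 13*(-2)) + 32718) + 10640 = ((-84 - (-2)*(-13)*(-11)/3 - 1*(-26)) + 32718) + 10640 = ((-84 - 1*(-286/3) + 26) + 32718) + 10640 = ((-84 + 286/3 + 26) + 32718) + 10640 = (112/3 + 32718) + 10640 = 98266/3 + 10640 = 130186/3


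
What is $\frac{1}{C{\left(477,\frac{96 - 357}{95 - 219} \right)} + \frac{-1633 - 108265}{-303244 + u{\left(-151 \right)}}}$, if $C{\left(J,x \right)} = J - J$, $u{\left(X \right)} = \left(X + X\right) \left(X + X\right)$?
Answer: $\frac{106020}{54949} \approx 1.9294$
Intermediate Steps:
$u{\left(X \right)} = 4 X^{2}$ ($u{\left(X \right)} = 2 X 2 X = 4 X^{2}$)
$C{\left(J,x \right)} = 0$
$\frac{1}{C{\left(477,\frac{96 - 357}{95 - 219} \right)} + \frac{-1633 - 108265}{-303244 + u{\left(-151 \right)}}} = \frac{1}{0 + \frac{-1633 - 108265}{-303244 + 4 \left(-151\right)^{2}}} = \frac{1}{0 - \frac{109898}{-303244 + 4 \cdot 22801}} = \frac{1}{0 - \frac{109898}{-303244 + 91204}} = \frac{1}{0 - \frac{109898}{-212040}} = \frac{1}{0 - - \frac{54949}{106020}} = \frac{1}{0 + \frac{54949}{106020}} = \frac{1}{\frac{54949}{106020}} = \frac{106020}{54949}$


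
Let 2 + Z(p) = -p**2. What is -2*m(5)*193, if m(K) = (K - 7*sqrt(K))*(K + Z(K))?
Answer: 42460 - 59444*sqrt(5) ≈ -90461.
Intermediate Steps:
Z(p) = -2 - p**2
m(K) = (K - 7*sqrt(K))*(-2 + K - K**2) (m(K) = (K - 7*sqrt(K))*(K + (-2 - K**2)) = (K - 7*sqrt(K))*(-2 + K - K**2))
-2*m(5)*193 = -2*(5**2 - 35*sqrt(5) - 1*5*(2 + 5**2) + 7*sqrt(5)*(2 + 5**2))*193 = -2*(25 - 35*sqrt(5) - 1*5*(2 + 25) + 7*sqrt(5)*(2 + 25))*193 = -2*(25 - 35*sqrt(5) - 1*5*27 + 7*sqrt(5)*27)*193 = -2*(25 - 35*sqrt(5) - 135 + 189*sqrt(5))*193 = -2*(-110 + 154*sqrt(5))*193 = (220 - 308*sqrt(5))*193 = 42460 - 59444*sqrt(5)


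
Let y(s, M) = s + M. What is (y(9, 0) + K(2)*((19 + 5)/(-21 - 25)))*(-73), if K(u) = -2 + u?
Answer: -657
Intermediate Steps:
y(s, M) = M + s
(y(9, 0) + K(2)*((19 + 5)/(-21 - 25)))*(-73) = ((0 + 9) + (-2 + 2)*((19 + 5)/(-21 - 25)))*(-73) = (9 + 0*(24/(-46)))*(-73) = (9 + 0*(24*(-1/46)))*(-73) = (9 + 0*(-12/23))*(-73) = (9 + 0)*(-73) = 9*(-73) = -657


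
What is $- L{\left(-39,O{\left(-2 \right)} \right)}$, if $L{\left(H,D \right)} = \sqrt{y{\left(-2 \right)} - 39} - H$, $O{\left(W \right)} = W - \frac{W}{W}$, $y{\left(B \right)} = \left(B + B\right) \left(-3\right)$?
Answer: $-39 - 3 i \sqrt{3} \approx -39.0 - 5.1962 i$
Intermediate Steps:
$y{\left(B \right)} = - 6 B$ ($y{\left(B \right)} = 2 B \left(-3\right) = - 6 B$)
$O{\left(W \right)} = -1 + W$ ($O{\left(W \right)} = W - 1 = -1 + W$)
$L{\left(H,D \right)} = - H + 3 i \sqrt{3}$ ($L{\left(H,D \right)} = \sqrt{\left(-6\right) \left(-2\right) - 39} - H = \sqrt{12 - 39} - H = \sqrt{-27} - H = 3 i \sqrt{3} - H = - H + 3 i \sqrt{3}$)
$- L{\left(-39,O{\left(-2 \right)} \right)} = - (\left(-1\right) \left(-39\right) + 3 i \sqrt{3}) = - (39 + 3 i \sqrt{3}) = -39 - 3 i \sqrt{3}$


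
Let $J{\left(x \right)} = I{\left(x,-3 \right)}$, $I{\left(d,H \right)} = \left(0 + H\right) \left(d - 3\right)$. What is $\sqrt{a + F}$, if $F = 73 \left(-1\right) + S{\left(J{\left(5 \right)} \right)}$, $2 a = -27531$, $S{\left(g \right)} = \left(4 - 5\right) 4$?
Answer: $\frac{7 i \sqrt{1130}}{2} \approx 117.65 i$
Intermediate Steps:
$I{\left(d,H \right)} = H \left(-3 + d\right)$
$J{\left(x \right)} = 9 - 3 x$ ($J{\left(x \right)} = - 3 \left(-3 + x\right) = 9 - 3 x$)
$S{\left(g \right)} = -4$ ($S{\left(g \right)} = \left(-1\right) 4 = -4$)
$a = - \frac{27531}{2}$ ($a = \frac{1}{2} \left(-27531\right) = - \frac{27531}{2} \approx -13766.0$)
$F = -77$ ($F = 73 \left(-1\right) - 4 = -73 - 4 = -77$)
$\sqrt{a + F} = \sqrt{- \frac{27531}{2} - 77} = \sqrt{- \frac{27685}{2}} = \frac{7 i \sqrt{1130}}{2}$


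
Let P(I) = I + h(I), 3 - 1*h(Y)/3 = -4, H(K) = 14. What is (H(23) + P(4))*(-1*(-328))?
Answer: 12792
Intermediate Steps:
h(Y) = 21 (h(Y) = 9 - 3*(-4) = 9 + 12 = 21)
P(I) = 21 + I (P(I) = I + 21 = 21 + I)
(H(23) + P(4))*(-1*(-328)) = (14 + (21 + 4))*(-1*(-328)) = (14 + 25)*328 = 39*328 = 12792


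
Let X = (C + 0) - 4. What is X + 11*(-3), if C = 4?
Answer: -33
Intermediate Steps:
X = 0 (X = (4 + 0) - 4 = 4 - 4 = 0)
X + 11*(-3) = 0 + 11*(-3) = 0 - 33 = -33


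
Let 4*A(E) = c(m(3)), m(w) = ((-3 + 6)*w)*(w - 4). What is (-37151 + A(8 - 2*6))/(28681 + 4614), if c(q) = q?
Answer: -148613/133180 ≈ -1.1159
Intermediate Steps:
m(w) = 3*w*(-4 + w) (m(w) = (3*w)*(-4 + w) = 3*w*(-4 + w))
A(E) = -9/4 (A(E) = (3*3*(-4 + 3))/4 = (3*3*(-1))/4 = (¼)*(-9) = -9/4)
(-37151 + A(8 - 2*6))/(28681 + 4614) = (-37151 - 9/4)/(28681 + 4614) = -148613/4/33295 = -148613/4*1/33295 = -148613/133180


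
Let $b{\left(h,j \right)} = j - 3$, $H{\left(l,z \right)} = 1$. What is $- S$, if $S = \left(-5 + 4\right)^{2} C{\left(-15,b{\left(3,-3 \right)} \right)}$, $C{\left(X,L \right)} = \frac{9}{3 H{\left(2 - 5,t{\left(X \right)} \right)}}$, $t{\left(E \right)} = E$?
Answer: $-3$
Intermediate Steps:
$b{\left(h,j \right)} = -3 + j$
$C{\left(X,L \right)} = 3$ ($C{\left(X,L \right)} = \frac{9}{3 \cdot 1} = \frac{9}{3} = 9 \cdot \frac{1}{3} = 3$)
$S = 3$ ($S = \left(-5 + 4\right)^{2} \cdot 3 = \left(-1\right)^{2} \cdot 3 = 1 \cdot 3 = 3$)
$- S = \left(-1\right) 3 = -3$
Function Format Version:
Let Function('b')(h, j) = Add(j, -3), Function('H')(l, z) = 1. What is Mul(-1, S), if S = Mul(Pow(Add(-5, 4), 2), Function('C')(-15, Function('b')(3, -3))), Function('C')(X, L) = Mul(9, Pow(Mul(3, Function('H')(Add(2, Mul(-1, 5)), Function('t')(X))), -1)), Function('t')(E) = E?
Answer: -3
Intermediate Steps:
Function('b')(h, j) = Add(-3, j)
Function('C')(X, L) = 3 (Function('C')(X, L) = Mul(9, Pow(Mul(3, 1), -1)) = Mul(9, Pow(3, -1)) = Mul(9, Rational(1, 3)) = 3)
S = 3 (S = Mul(Pow(Add(-5, 4), 2), 3) = Mul(Pow(-1, 2), 3) = Mul(1, 3) = 3)
Mul(-1, S) = Mul(-1, 3) = -3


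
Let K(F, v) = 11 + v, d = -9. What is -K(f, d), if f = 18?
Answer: -2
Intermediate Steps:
-K(f, d) = -(11 - 9) = -1*2 = -2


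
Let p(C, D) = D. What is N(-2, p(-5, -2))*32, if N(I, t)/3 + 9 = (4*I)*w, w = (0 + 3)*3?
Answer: -7776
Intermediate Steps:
w = 9 (w = 3*3 = 9)
N(I, t) = -27 + 108*I (N(I, t) = -27 + 3*((4*I)*9) = -27 + 3*(36*I) = -27 + 108*I)
N(-2, p(-5, -2))*32 = (-27 + 108*(-2))*32 = (-27 - 216)*32 = -243*32 = -7776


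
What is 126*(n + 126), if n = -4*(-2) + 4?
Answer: 17388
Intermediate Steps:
n = 12 (n = 8 + 4 = 12)
126*(n + 126) = 126*(12 + 126) = 126*138 = 17388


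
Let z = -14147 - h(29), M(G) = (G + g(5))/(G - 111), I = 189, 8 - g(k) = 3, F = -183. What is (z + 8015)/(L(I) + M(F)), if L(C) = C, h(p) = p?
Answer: -905667/27872 ≈ -32.494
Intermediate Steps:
g(k) = 5 (g(k) = 8 - 1*3 = 8 - 3 = 5)
M(G) = (5 + G)/(-111 + G) (M(G) = (G + 5)/(G - 111) = (5 + G)/(-111 + G))
z = -14176 (z = -14147 - 1*29 = -14147 - 29 = -14176)
(z + 8015)/(L(I) + M(F)) = (-14176 + 8015)/(189 + (5 - 183)/(-111 - 183)) = -6161/(189 - 178/(-294)) = -6161/(189 - 1/294*(-178)) = -6161/(189 + 89/147) = -6161/27872/147 = -6161*147/27872 = -905667/27872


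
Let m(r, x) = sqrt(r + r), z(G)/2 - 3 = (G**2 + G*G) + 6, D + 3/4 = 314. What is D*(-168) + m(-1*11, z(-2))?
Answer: -52626 + I*sqrt(22) ≈ -52626.0 + 4.6904*I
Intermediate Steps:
D = 1253/4 (D = -3/4 + 314 = 1253/4 ≈ 313.25)
z(G) = 18 + 4*G**2 (z(G) = 6 + 2*((G**2 + G*G) + 6) = 6 + 2*((G**2 + G**2) + 6) = 6 + 2*(2*G**2 + 6) = 6 + 2*(6 + 2*G**2) = 6 + (12 + 4*G**2) = 18 + 4*G**2)
m(r, x) = sqrt(2)*sqrt(r) (m(r, x) = sqrt(2*r) = sqrt(2)*sqrt(r))
D*(-168) + m(-1*11, z(-2)) = (1253/4)*(-168) + sqrt(2)*sqrt(-1*11) = -52626 + sqrt(2)*sqrt(-11) = -52626 + sqrt(2)*(I*sqrt(11)) = -52626 + I*sqrt(22)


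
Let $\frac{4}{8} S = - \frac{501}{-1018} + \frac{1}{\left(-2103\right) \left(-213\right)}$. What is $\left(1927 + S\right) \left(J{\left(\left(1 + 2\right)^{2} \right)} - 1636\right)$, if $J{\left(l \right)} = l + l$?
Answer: $- \frac{711244082173012}{228000951} \approx -3.1195 \cdot 10^{6}$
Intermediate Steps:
$J{\left(l \right)} = 2 l$
$S = \frac{224418457}{228000951}$ ($S = 2 \left(- \frac{501}{-1018} + \frac{1}{\left(-2103\right) \left(-213\right)}\right) = 2 \left(\left(-501\right) \left(- \frac{1}{1018}\right) - - \frac{1}{447939}\right) = 2 \left(\frac{501}{1018} + \frac{1}{447939}\right) = 2 \cdot \frac{224418457}{456001902} = \frac{224418457}{228000951} \approx 0.98429$)
$\left(1927 + S\right) \left(J{\left(\left(1 + 2\right)^{2} \right)} - 1636\right) = \left(1927 + \frac{224418457}{228000951}\right) \left(2 \left(1 + 2\right)^{2} - 1636\right) = \frac{439582251034 \left(2 \cdot 3^{2} - 1636\right)}{228000951} = \frac{439582251034 \left(2 \cdot 9 - 1636\right)}{228000951} = \frac{439582251034 \left(18 - 1636\right)}{228000951} = \frac{439582251034}{228000951} \left(-1618\right) = - \frac{711244082173012}{228000951}$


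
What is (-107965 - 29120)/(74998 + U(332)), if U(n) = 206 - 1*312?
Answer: -45695/24964 ≈ -1.8304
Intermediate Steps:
U(n) = -106 (U(n) = 206 - 312 = -106)
(-107965 - 29120)/(74998 + U(332)) = (-107965 - 29120)/(74998 - 106) = -137085/74892 = -137085*1/74892 = -45695/24964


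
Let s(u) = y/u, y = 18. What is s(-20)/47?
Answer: -9/470 ≈ -0.019149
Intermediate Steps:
s(u) = 18/u
s(-20)/47 = (18/(-20))/47 = (18*(-1/20))*(1/47) = -9/10*1/47 = -9/470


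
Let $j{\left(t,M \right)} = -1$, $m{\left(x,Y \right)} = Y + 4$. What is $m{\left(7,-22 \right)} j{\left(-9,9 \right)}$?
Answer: $18$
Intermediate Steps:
$m{\left(x,Y \right)} = 4 + Y$
$m{\left(7,-22 \right)} j{\left(-9,9 \right)} = \left(4 - 22\right) \left(-1\right) = \left(-18\right) \left(-1\right) = 18$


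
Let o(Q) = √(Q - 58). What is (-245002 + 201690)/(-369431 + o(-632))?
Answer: 16000795472/136479264451 + 43312*I*√690/136479264451 ≈ 0.11724 + 8.3362e-6*I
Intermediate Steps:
o(Q) = √(-58 + Q)
(-245002 + 201690)/(-369431 + o(-632)) = (-245002 + 201690)/(-369431 + √(-58 - 632)) = -43312/(-369431 + √(-690)) = -43312/(-369431 + I*√690)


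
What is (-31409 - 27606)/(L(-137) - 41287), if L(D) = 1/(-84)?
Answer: 4957260/3468109 ≈ 1.4294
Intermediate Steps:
L(D) = -1/84
(-31409 - 27606)/(L(-137) - 41287) = (-31409 - 27606)/(-1/84 - 41287) = -59015/(-3468109/84) = -59015*(-84/3468109) = 4957260/3468109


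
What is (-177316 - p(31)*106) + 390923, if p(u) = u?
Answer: 210321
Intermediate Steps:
(-177316 - p(31)*106) + 390923 = (-177316 - 31*106) + 390923 = (-177316 - 1*3286) + 390923 = (-177316 - 3286) + 390923 = -180602 + 390923 = 210321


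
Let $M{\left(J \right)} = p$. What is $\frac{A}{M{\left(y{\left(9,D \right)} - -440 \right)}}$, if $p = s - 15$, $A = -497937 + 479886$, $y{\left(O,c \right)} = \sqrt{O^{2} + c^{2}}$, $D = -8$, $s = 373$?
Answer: $- \frac{18051}{358} \approx -50.422$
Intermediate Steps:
$A = -18051$
$p = 358$ ($p = 373 - 15 = 358$)
$M{\left(J \right)} = 358$
$\frac{A}{M{\left(y{\left(9,D \right)} - -440 \right)}} = - \frac{18051}{358}$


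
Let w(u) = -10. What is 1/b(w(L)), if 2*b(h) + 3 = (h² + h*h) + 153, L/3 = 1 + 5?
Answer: 1/175 ≈ 0.0057143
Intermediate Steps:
L = 18 (L = 3*(1 + 5) = 3*6 = 18)
b(h) = 75 + h² (b(h) = -3/2 + ((h² + h*h) + 153)/2 = -3/2 + ((h² + h²) + 153)/2 = -3/2 + (2*h² + 153)/2 = -3/2 + (153 + 2*h²)/2 = -3/2 + (153/2 + h²) = 75 + h²)
1/b(w(L)) = 1/(75 + (-10)²) = 1/(75 + 100) = 1/175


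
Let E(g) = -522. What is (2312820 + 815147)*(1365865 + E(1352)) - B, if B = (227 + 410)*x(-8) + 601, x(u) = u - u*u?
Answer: 4270747892944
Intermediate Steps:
x(u) = u - u²
B = -45263 (B = (227 + 410)*(-8*(1 - 1*(-8))) + 601 = 637*(-8*(1 + 8)) + 601 = 637*(-8*9) + 601 = 637*(-72) + 601 = -45864 + 601 = -45263)
(2312820 + 815147)*(1365865 + E(1352)) - B = (2312820 + 815147)*(1365865 - 522) - 1*(-45263) = 3127967*1365343 + 45263 = 4270747847681 + 45263 = 4270747892944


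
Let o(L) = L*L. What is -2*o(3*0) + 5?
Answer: 5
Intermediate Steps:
o(L) = L²
-2*o(3*0) + 5 = -2*(3*0)² + 5 = -2*0² + 5 = -2*0 + 5 = 0 + 5 = 5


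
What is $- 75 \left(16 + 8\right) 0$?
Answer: $0$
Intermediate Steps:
$- 75 \left(16 + 8\right) 0 = - 75 \cdot 24 \cdot 0 = \left(-75\right) 0 = 0$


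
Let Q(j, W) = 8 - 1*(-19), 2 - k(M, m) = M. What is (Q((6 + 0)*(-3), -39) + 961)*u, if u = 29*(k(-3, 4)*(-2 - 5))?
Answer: -1002820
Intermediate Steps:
k(M, m) = 2 - M
Q(j, W) = 27 (Q(j, W) = 8 + 19 = 27)
u = -1015 (u = 29*((2 - 1*(-3))*(-2 - 5)) = 29*((2 + 3)*(-7)) = 29*(5*(-7)) = 29*(-35) = -1015)
(Q((6 + 0)*(-3), -39) + 961)*u = (27 + 961)*(-1015) = 988*(-1015) = -1002820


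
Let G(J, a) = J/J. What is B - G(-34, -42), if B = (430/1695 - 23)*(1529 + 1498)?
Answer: -7780512/113 ≈ -68854.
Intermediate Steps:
G(J, a) = 1
B = -7780399/113 (B = (430*(1/1695) - 23)*3027 = (86/339 - 23)*3027 = -7711/339*3027 = -7780399/113 ≈ -68853.)
B - G(-34, -42) = -7780399/113 - 1*1 = -7780399/113 - 1 = -7780512/113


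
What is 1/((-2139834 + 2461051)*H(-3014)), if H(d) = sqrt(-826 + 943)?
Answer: sqrt(13)/12527463 ≈ 2.8781e-7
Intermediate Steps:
H(d) = 3*sqrt(13) (H(d) = sqrt(117) = 3*sqrt(13))
1/((-2139834 + 2461051)*H(-3014)) = 1/((-2139834 + 2461051)*((3*sqrt(13)))) = (sqrt(13)/39)/321217 = sqrt(13)/12527463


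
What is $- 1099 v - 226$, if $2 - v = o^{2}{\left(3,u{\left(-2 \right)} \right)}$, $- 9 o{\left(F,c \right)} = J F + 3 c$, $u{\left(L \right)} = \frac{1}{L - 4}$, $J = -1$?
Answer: $- \frac{731525}{324} \approx -2257.8$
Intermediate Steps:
$u{\left(L \right)} = \frac{1}{-4 + L}$
$o{\left(F,c \right)} = - \frac{c}{3} + \frac{F}{9}$ ($o{\left(F,c \right)} = - \frac{- F + 3 c}{9} = - \frac{c}{3} + \frac{F}{9}$)
$v = \frac{599}{324}$ ($v = 2 - \left(- \frac{1}{3 \left(-4 - 2\right)} + \frac{1}{9} \cdot 3\right)^{2} = 2 - \left(- \frac{1}{3 \left(-6\right)} + \frac{1}{3}\right)^{2} = 2 - \left(\left(- \frac{1}{3}\right) \left(- \frac{1}{6}\right) + \frac{1}{3}\right)^{2} = 2 - \left(\frac{1}{18} + \frac{1}{3}\right)^{2} = 2 - \left(\frac{7}{18}\right)^{2} = 2 - \frac{49}{324} = \frac{599}{324} \approx 1.8488$)
$- 1099 v - 226 = \left(-1099\right) \frac{599}{324} - 226 = - \frac{658301}{324} - 226 = - \frac{731525}{324}$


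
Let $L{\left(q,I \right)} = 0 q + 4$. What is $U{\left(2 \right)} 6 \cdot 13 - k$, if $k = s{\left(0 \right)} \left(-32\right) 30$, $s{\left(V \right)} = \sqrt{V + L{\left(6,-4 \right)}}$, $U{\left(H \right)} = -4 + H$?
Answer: $1764$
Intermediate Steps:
$L{\left(q,I \right)} = 4$ ($L{\left(q,I \right)} = 0 + 4 = 4$)
$s{\left(V \right)} = \sqrt{4 + V}$ ($s{\left(V \right)} = \sqrt{V + 4} = \sqrt{4 + V}$)
$k = -1920$ ($k = \sqrt{4 + 0} \left(-32\right) 30 = \sqrt{4} \left(-32\right) 30 = 2 \left(-32\right) 30 = \left(-64\right) 30 = -1920$)
$U{\left(2 \right)} 6 \cdot 13 - k = \left(-4 + 2\right) 6 \cdot 13 - -1920 = \left(-2\right) 6 \cdot 13 + 1920 = \left(-12\right) 13 + 1920 = -156 + 1920 = 1764$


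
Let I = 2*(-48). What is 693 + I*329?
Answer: -30891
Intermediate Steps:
I = -96
693 + I*329 = 693 - 96*329 = 693 - 31584 = -30891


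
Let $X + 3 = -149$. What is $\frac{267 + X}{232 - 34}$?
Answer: $\frac{115}{198} \approx 0.58081$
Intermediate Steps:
$X = -152$ ($X = -3 - 149 = -152$)
$\frac{267 + X}{232 - 34} = \frac{267 - 152}{232 - 34} = \frac{115}{198}$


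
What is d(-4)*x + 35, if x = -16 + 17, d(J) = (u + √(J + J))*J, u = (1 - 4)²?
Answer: -1 - 8*I*√2 ≈ -1.0 - 11.314*I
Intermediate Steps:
u = 9 (u = (-3)² = 9)
d(J) = J*(9 + √2*√J) (d(J) = (9 + √(J + J))*J = (9 + √(2*J))*J = (9 + √2*√J)*J = J*(9 + √2*√J))
x = 1
d(-4)*x + 35 = (9*(-4) + √2*(-4)^(3/2))*1 + 35 = (-36 + √2*(-8*I))*1 + 35 = (-36 - 8*I*√2)*1 + 35 = (-36 - 8*I*√2) + 35 = -1 - 8*I*√2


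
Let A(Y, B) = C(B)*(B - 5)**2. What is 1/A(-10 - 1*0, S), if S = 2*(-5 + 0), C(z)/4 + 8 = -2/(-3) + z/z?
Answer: -1/5700 ≈ -0.00017544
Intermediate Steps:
C(z) = -76/3 (C(z) = -32 + 4*(-2/(-3) + z/z) = -32 + 4*(-2*(-1/3) + 1) = -32 + 4*(2/3 + 1) = -32 + 4*(5/3) = -32 + 20/3 = -76/3)
S = -10 (S = 2*(-5) = -10)
A(Y, B) = -76*(-5 + B)**2/3 (A(Y, B) = -76*(B - 5)**2/3 = -76*(-5 + B)**2/3)
1/A(-10 - 1*0, S) = 1/(-76*(-5 - 10)**2/3) = 1/(-76/3*(-15)**2) = 1/(-76/3*225) = 1/(-5700) = -1/5700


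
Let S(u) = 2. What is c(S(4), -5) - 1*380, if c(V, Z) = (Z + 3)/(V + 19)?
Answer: -7982/21 ≈ -380.10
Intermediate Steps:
c(V, Z) = (3 + Z)/(19 + V)
c(S(4), -5) - 1*380 = (3 - 5)/(19 + 2) - 1*380 = -2/21 - 380 = -7982/21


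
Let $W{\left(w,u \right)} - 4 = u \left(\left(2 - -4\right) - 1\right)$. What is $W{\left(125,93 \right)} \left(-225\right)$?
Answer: $-105525$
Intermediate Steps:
$W{\left(w,u \right)} = 4 + 5 u$ ($W{\left(w,u \right)} = 4 + u \left(\left(2 - -4\right) - 1\right) = 4 + u \left(\left(2 + 4\right) - 1\right) = 4 + u \left(6 - 1\right) = 4 + u 5 = 4 + 5 u$)
$W{\left(125,93 \right)} \left(-225\right) = \left(4 + 5 \cdot 93\right) \left(-225\right) = \left(4 + 465\right) \left(-225\right) = 469 \left(-225\right) = -105525$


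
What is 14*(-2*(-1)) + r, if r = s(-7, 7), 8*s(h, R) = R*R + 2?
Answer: 275/8 ≈ 34.375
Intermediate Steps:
s(h, R) = ¼ + R²/8 (s(h, R) = (R*R + 2)/8 = (R² + 2)/8 = (2 + R²)/8 = ¼ + R²/8)
r = 51/8 (r = ¼ + (⅛)*7² = ¼ + (⅛)*49 = ¼ + 49/8 = 51/8 ≈ 6.3750)
14*(-2*(-1)) + r = 14*(-2*(-1)) + 51/8 = 14*2 + 51/8 = 28 + 51/8 = 275/8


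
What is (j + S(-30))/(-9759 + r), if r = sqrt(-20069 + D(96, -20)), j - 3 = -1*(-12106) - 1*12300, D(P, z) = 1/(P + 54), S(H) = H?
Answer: 323510850/14288722499 + 1105*I*sqrt(18062094)/14288722499 ≈ 0.022641 + 0.00032866*I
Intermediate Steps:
D(P, z) = 1/(54 + P)
j = -191 (j = 3 + (-1*(-12106) - 1*12300) = 3 + (12106 - 12300) = 3 - 194 = -191)
r = I*sqrt(18062094)/30 (r = sqrt(-20069 + 1/(54 + 96)) = sqrt(-20069 + 1/150) = sqrt(-3010349/150) = I*sqrt(18062094)/30 ≈ 141.67*I)
(j + S(-30))/(-9759 + r) = (-191 - 30)/(-9759 + I*sqrt(18062094)/30) = -221/(-9759 + I*sqrt(18062094)/30)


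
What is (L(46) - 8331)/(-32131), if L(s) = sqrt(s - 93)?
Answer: 8331/32131 - I*sqrt(47)/32131 ≈ 0.25928 - 0.00021337*I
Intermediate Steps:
L(s) = sqrt(-93 + s)
(L(46) - 8331)/(-32131) = (sqrt(-93 + 46) - 8331)/(-32131) = (sqrt(-47) - 8331)*(-1/32131) = (I*sqrt(47) - 8331)*(-1/32131) = (-8331 + I*sqrt(47))*(-1/32131) = 8331/32131 - I*sqrt(47)/32131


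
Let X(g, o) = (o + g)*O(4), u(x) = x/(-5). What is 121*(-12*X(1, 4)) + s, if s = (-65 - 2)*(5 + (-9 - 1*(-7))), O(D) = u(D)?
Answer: 5607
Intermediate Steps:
u(x) = -x/5 (u(x) = x*(-⅕) = -x/5)
O(D) = -D/5
X(g, o) = -4*g/5 - 4*o/5 (X(g, o) = (o + g)*(-⅕*4) = (g + o)*(-⅘) = -4*g/5 - 4*o/5)
s = -201 (s = -67*(5 + (-9 + 7)) = -67*(5 - 2) = -67*3 = -201)
121*(-12*X(1, 4)) + s = 121*(-12*(-⅘*1 - ⅘*4)) - 201 = 121*(-12*(-⅘ - 16/5)) - 201 = 121*(-12*(-4)) - 201 = 121*48 - 201 = 5808 - 201 = 5607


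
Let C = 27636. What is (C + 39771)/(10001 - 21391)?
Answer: -67407/11390 ≈ -5.9181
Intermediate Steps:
(C + 39771)/(10001 - 21391) = (27636 + 39771)/(10001 - 21391) = 67407/(-11390) = 67407*(-1/11390) = -67407/11390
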